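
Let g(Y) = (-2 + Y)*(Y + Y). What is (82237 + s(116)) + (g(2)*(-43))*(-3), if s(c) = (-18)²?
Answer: 82561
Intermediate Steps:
s(c) = 324
g(Y) = 2*Y*(-2 + Y) (g(Y) = (-2 + Y)*(2*Y) = 2*Y*(-2 + Y))
(82237 + s(116)) + (g(2)*(-43))*(-3) = (82237 + 324) + ((2*2*(-2 + 2))*(-43))*(-3) = 82561 + ((2*2*0)*(-43))*(-3) = 82561 + (0*(-43))*(-3) = 82561 + 0*(-3) = 82561 + 0 = 82561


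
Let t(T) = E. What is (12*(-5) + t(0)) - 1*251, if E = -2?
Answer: -313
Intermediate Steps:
t(T) = -2
(12*(-5) + t(0)) - 1*251 = (12*(-5) - 2) - 1*251 = (-60 - 2) - 251 = -62 - 251 = -313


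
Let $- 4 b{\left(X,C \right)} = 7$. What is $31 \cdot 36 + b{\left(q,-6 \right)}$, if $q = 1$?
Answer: $\frac{4457}{4} \approx 1114.3$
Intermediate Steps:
$b{\left(X,C \right)} = - \frac{7}{4}$ ($b{\left(X,C \right)} = \left(- \frac{1}{4}\right) 7 = - \frac{7}{4}$)
$31 \cdot 36 + b{\left(q,-6 \right)} = 31 \cdot 36 - \frac{7}{4} = 1116 - \frac{7}{4} = \frac{4457}{4}$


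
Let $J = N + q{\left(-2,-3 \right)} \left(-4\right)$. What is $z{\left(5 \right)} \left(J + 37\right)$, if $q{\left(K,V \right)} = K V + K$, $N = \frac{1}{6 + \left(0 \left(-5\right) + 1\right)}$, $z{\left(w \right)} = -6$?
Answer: $- \frac{888}{7} \approx -126.86$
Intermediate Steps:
$N = \frac{1}{7}$ ($N = \frac{1}{6 + \left(0 + 1\right)} = \frac{1}{6 + 1} = \frac{1}{7} \approx 0.14286$)
$q{\left(K,V \right)} = K + K V$
$J = - \frac{111}{7}$ ($J = \frac{1}{7} + - 2 \left(1 - 3\right) \left(-4\right) = \frac{1}{7} + \left(-2\right) \left(-2\right) \left(-4\right) = \frac{1}{7} + 4 \left(-4\right) = \frac{1}{7} - 16 = - \frac{111}{7} \approx -15.857$)
$z{\left(5 \right)} \left(J + 37\right) = - 6 \left(- \frac{111}{7} + 37\right) = \left(-6\right) \frac{148}{7} = - \frac{888}{7}$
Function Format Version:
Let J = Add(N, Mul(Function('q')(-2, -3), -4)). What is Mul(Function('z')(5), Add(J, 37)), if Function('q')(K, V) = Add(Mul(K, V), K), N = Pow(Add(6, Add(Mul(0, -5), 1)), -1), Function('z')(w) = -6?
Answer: Rational(-888, 7) ≈ -126.86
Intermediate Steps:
N = Rational(1, 7) (N = Pow(Add(6, Add(0, 1)), -1) = Pow(Add(6, 1), -1) = Pow(7, -1) = Rational(1, 7) ≈ 0.14286)
Function('q')(K, V) = Add(K, Mul(K, V))
J = Rational(-111, 7) (J = Add(Rational(1, 7), Mul(Mul(-2, Add(1, -3)), -4)) = Add(Rational(1, 7), Mul(Mul(-2, -2), -4)) = Add(Rational(1, 7), Mul(4, -4)) = Add(Rational(1, 7), -16) = Rational(-111, 7) ≈ -15.857)
Mul(Function('z')(5), Add(J, 37)) = Mul(-6, Add(Rational(-111, 7), 37)) = Mul(-6, Rational(148, 7)) = Rational(-888, 7)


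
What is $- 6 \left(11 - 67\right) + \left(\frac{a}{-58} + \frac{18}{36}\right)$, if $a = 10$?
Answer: $\frac{19507}{58} \approx 336.33$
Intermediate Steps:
$- 6 \left(11 - 67\right) + \left(\frac{a}{-58} + \frac{18}{36}\right) = - 6 \left(11 - 67\right) + \left(\frac{10}{-58} + \frac{18}{36}\right) = \left(-6\right) \left(-56\right) + \left(10 \left(- \frac{1}{58}\right) + 18 \cdot \frac{1}{36}\right) = 336 + \left(- \frac{5}{29} + \frac{1}{2}\right) = 336 + \frac{19}{58} = \frac{19507}{58}$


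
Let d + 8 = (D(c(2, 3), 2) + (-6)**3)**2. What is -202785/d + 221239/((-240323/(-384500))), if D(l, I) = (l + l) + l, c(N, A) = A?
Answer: 3644280715715945/10295677643 ≈ 3.5396e+5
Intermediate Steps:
D(l, I) = 3*l (D(l, I) = 2*l + l = 3*l)
d = 42841 (d = -8 + (3*3 + (-6)**3)**2 = -8 + (9 - 216)**2 = -8 + (-207)**2 = -8 + 42849 = 42841)
-202785/d + 221239/((-240323/(-384500))) = -202785/42841 + 221239/((-240323/(-384500))) = -202785*1/42841 + 221239/((-240323*(-1/384500))) = -202785/42841 + 221239/(240323/384500) = -202785/42841 + 221239*(384500/240323) = -202785/42841 + 85066395500/240323 = 3644280715715945/10295677643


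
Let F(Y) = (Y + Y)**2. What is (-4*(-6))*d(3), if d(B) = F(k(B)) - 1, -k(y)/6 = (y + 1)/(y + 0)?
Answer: 6120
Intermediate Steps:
k(y) = -6*(1 + y)/y (k(y) = -6*(y + 1)/(y + 0) = -6*(1 + y)/y)
F(Y) = 4*Y**2 (F(Y) = (2*Y)**2 = 4*Y**2)
d(B) = -1 + 4*(-6 - 6/B)**2 (d(B) = 4*(-6 - 6/B)**2 - 1 = -1 + 4*(-6 - 6/B)**2)
(-4*(-6))*d(3) = (-4*(-6))*(-1 + 144*(1 + 3)**2/3**2) = 24*(-1 + 144*(1/9)*4**2) = 24*(-1 + 144*(1/9)*16) = 24*(-1 + 256) = 24*255 = 6120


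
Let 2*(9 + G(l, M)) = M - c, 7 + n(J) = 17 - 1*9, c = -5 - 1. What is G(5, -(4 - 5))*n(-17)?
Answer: -11/2 ≈ -5.5000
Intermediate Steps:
c = -6
n(J) = 1 (n(J) = -7 + (17 - 1*9) = -7 + (17 - 9) = -7 + 8 = 1)
G(l, M) = -6 + M/2 (G(l, M) = -9 + (M - 1*(-6))/2 = -9 + (M + 6)/2 = -9 + (6 + M)/2 = -9 + (3 + M/2) = -6 + M/2)
G(5, -(4 - 5))*n(-17) = (-6 + (-(4 - 5))/2)*1 = (-6 + (-1*(-1))/2)*1 = (-6 + (1/2)*1)*1 = (-6 + 1/2)*1 = -11/2*1 = -11/2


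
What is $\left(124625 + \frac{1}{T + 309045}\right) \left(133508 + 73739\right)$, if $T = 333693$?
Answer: $\frac{16600738215099997}{642738} \approx 2.5828 \cdot 10^{10}$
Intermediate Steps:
$\left(124625 + \frac{1}{T + 309045}\right) \left(133508 + 73739\right) = \left(124625 + \frac{1}{333693 + 309045}\right) \left(133508 + 73739\right) = \left(124625 + \frac{1}{642738}\right) 207247 = \frac{80101223251}{642738} \cdot 207247 = \frac{16600738215099997}{642738}$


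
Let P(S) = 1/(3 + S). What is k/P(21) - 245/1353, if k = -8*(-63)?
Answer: 16365643/1353 ≈ 12096.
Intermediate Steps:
k = 504
k/P(21) - 245/1353 = 504/(1/(3 + 21)) - 245/1353 = 504/(1/24) - 245*1/1353 = 504/(1/24) - 245/1353 = 504*24 - 245/1353 = 12096 - 245/1353 = 16365643/1353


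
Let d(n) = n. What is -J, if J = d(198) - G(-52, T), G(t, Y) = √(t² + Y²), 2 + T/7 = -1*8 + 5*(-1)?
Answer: -198 + √13729 ≈ -80.829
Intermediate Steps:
T = -105 (T = -14 + 7*(-1*8 + 5*(-1)) = -14 + 7*(-8 - 5) = -14 + 7*(-13) = -14 - 91 = -105)
G(t, Y) = √(Y² + t²)
J = 198 - √13729 (J = 198 - √((-105)² + (-52)²) = 198 - √(11025 + 2704) = 198 - √13729 ≈ 80.829)
-J = -(198 - √13729) = -198 + √13729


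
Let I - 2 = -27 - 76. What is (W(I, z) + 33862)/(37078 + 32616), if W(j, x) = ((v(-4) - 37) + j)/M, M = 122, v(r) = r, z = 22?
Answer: 2065511/4251334 ≈ 0.48585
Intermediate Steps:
I = -101 (I = 2 + (-27 - 76) = 2 - 103 = -101)
W(j, x) = -41/122 + j/122 (W(j, x) = ((-4 - 37) + j)/122 = (-41 + j)*(1/122) = -41/122 + j/122)
(W(I, z) + 33862)/(37078 + 32616) = ((-41/122 + (1/122)*(-101)) + 33862)/(37078 + 32616) = ((-41/122 - 101/122) + 33862)/69694 = (-71/61 + 33862)*(1/69694) = (2065511/61)*(1/69694) = 2065511/4251334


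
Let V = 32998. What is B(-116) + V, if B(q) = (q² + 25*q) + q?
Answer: 43438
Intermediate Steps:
B(q) = q² + 26*q
B(-116) + V = -116*(26 - 116) + 32998 = -116*(-90) + 32998 = 10440 + 32998 = 43438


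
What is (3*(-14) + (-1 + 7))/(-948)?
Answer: 3/79 ≈ 0.037975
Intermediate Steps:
(3*(-14) + (-1 + 7))/(-948) = (-42 + 6)*(-1/948) = -36*(-1/948) = 3/79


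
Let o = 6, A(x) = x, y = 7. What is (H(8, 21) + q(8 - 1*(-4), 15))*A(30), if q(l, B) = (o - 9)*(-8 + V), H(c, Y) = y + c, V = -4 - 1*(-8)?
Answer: 810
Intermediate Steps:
V = 4 (V = -4 + 8 = 4)
H(c, Y) = 7 + c
q(l, B) = 12 (q(l, B) = (6 - 9)*(-8 + 4) = -3*(-4) = 12)
(H(8, 21) + q(8 - 1*(-4), 15))*A(30) = ((7 + 8) + 12)*30 = (15 + 12)*30 = 27*30 = 810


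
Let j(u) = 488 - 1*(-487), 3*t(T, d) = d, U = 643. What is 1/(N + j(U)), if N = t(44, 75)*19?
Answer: 1/1450 ≈ 0.00068966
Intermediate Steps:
t(T, d) = d/3
j(u) = 975 (j(u) = 488 + 487 = 975)
N = 475 (N = ((1/3)*75)*19 = 25*19 = 475)
1/(N + j(U)) = 1/(475 + 975) = 1/1450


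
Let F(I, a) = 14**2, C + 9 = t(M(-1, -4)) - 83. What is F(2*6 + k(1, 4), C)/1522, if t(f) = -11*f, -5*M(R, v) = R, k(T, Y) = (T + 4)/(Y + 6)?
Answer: 98/761 ≈ 0.12878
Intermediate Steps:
k(T, Y) = (4 + T)/(6 + Y)
M(R, v) = -R/5
C = -471/5 (C = -9 + (-(-11)*(-1)/5 - 83) = -9 + (-11*1/5 - 83) = -9 + (-11/5 - 83) = -9 - 426/5 = -471/5 ≈ -94.200)
F(I, a) = 196
F(2*6 + k(1, 4), C)/1522 = 196/1522 = 196*(1/1522) = 98/761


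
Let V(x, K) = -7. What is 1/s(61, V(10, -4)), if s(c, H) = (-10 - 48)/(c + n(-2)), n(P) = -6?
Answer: -55/58 ≈ -0.94828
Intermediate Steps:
s(c, H) = -58/(-6 + c) (s(c, H) = (-10 - 48)/(c - 6) = -58/(-6 + c))
1/s(61, V(10, -4)) = 1/(-58/(-6 + 61)) = 1/(-58/55) = -55/58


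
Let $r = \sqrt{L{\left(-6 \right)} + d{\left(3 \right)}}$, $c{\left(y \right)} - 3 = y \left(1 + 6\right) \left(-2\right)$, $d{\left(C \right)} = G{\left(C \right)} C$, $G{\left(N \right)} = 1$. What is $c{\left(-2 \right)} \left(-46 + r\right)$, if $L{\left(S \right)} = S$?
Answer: $-1426 + 31 i \sqrt{3} \approx -1426.0 + 53.694 i$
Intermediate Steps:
$d{\left(C \right)} = C$ ($d{\left(C \right)} = 1 C = C$)
$c{\left(y \right)} = 3 - 14 y$ ($c{\left(y \right)} = 3 + y \left(1 + 6\right) \left(-2\right) = 3 + y 7 \left(-2\right) = 3 + 7 y \left(-2\right) = 3 - 14 y$)
$r = i \sqrt{3}$ ($r = \sqrt{-6 + 3} = \sqrt{-3} = i \sqrt{3} \approx 1.732 i$)
$c{\left(-2 \right)} \left(-46 + r\right) = \left(3 - -28\right) \left(-46 + i \sqrt{3}\right) = \left(3 + 28\right) \left(-46 + i \sqrt{3}\right) = 31 \left(-46 + i \sqrt{3}\right) = -1426 + 31 i \sqrt{3}$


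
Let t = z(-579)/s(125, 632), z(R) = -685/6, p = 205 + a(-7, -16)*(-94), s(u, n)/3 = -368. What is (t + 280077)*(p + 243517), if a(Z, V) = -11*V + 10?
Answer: 209861845286227/3312 ≈ 6.3364e+10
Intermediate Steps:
s(u, n) = -1104 (s(u, n) = 3*(-368) = -1104)
a(Z, V) = 10 - 11*V
p = -17279 (p = 205 + (10 - 11*(-16))*(-94) = 205 + (10 + 176)*(-94) = 205 + 186*(-94) = 205 - 17484 = -17279)
z(R) = -685/6 (z(R) = -685*1/6 = -685/6)
t = 685/6624 (t = -685/6/(-1104) = -685/6*(-1/1104) = 685/6624 ≈ 0.10341)
(t + 280077)*(p + 243517) = (685/6624 + 280077)*(-17279 + 243517) = (1855230733/6624)*226238 = 209861845286227/3312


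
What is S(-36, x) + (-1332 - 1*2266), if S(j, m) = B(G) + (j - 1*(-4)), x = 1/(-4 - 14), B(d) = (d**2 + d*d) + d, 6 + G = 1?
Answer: -3585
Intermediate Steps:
G = -5 (G = -6 + 1 = -5)
B(d) = d + 2*d**2 (B(d) = (d**2 + d**2) + d = 2*d**2 + d = d + 2*d**2)
x = -1/18 (x = 1/(-18) = -1/18 ≈ -0.055556)
S(j, m) = 49 + j (S(j, m) = -5*(1 + 2*(-5)) + (j - 1*(-4)) = -5*(1 - 10) + (j + 4) = -5*(-9) + (4 + j) = 45 + (4 + j) = 49 + j)
S(-36, x) + (-1332 - 1*2266) = (49 - 36) + (-1332 - 1*2266) = 13 + (-1332 - 2266) = 13 - 3598 = -3585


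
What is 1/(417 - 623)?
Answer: -1/206 ≈ -0.0048544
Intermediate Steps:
1/(417 - 623) = 1/(-206) = -1/206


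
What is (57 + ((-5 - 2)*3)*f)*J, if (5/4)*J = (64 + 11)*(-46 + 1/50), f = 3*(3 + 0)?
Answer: 1820808/5 ≈ 3.6416e+5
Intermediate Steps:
f = 9 (f = 3*3 = 9)
J = -13794/5 (J = 4*((64 + 11)*(-46 + 1/50))/5 = 4*(75*(-46 + 1/50))/5 = 4*(75*(-2299/50))/5 = (⅘)*(-6897/2) = -13794/5 ≈ -2758.8)
(57 + ((-5 - 2)*3)*f)*J = (57 + ((-5 - 2)*3)*9)*(-13794/5) = (57 - 7*3*9)*(-13794/5) = (57 - 21*9)*(-13794/5) = (57 - 189)*(-13794/5) = -132*(-13794/5) = 1820808/5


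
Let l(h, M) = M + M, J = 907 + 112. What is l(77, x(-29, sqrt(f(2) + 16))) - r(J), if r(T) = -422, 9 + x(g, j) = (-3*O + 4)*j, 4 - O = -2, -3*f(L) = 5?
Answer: 404 - 28*sqrt(129)/3 ≈ 297.99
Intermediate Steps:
f(L) = -5/3 (f(L) = -1/3*5 = -5/3)
O = 6 (O = 4 - 1*(-2) = 4 + 2 = 6)
J = 1019
x(g, j) = -9 - 14*j (x(g, j) = -9 + (-3*6 + 4)*j = -9 + (-18 + 4)*j = -9 - 14*j)
l(h, M) = 2*M
l(77, x(-29, sqrt(f(2) + 16))) - r(J) = 2*(-9 - 14*sqrt(-5/3 + 16)) - 1*(-422) = 2*(-9 - 14*sqrt(129)/3) + 422 = (-18 - 28*sqrt(129)/3) + 422 = 404 - 28*sqrt(129)/3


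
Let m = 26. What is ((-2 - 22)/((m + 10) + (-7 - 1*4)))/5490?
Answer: -4/22875 ≈ -0.00017486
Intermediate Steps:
((-2 - 22)/((m + 10) + (-7 - 1*4)))/5490 = ((-2 - 22)/((26 + 10) + (-7 - 1*4)))/5490 = -24/(36 + (-7 - 4))*(1/5490) = -24/(36 - 11)*(1/5490) = -24/25*(1/5490) = -24*1/25*(1/5490) = -24/25*1/5490 = -4/22875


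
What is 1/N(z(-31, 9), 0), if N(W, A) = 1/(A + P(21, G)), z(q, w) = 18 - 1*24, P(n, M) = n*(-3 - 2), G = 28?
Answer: -105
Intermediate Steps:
P(n, M) = -5*n (P(n, M) = n*(-5) = -5*n)
z(q, w) = -6 (z(q, w) = 18 - 24 = -6)
N(W, A) = 1/(-105 + A) (N(W, A) = 1/(A - 5*21) = 1/(A - 105) = 1/(-105 + A))
1/N(z(-31, 9), 0) = 1/(1/(-105 + 0)) = 1/(1/(-105)) = 1/(-1/105) = -105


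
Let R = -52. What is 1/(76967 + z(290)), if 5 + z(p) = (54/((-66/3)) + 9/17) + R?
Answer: 187/14381810 ≈ 1.3003e-5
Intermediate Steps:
z(p) = -11019/187 (z(p) = -5 + ((54/((-66/3)) + 9/17) - 52) = -5 + ((54/((-66*1/3)) + 9*(1/17)) - 52) = -5 + ((54/(-22) + 9/17) - 52) = -5 + ((54*(-1/22) + 9/17) - 52) = -5 + ((-27/11 + 9/17) - 52) = -5 + (-360/187 - 52) = -5 - 10084/187 = -11019/187)
1/(76967 + z(290)) = 1/(76967 - 11019/187) = 1/(14381810/187) = 187/14381810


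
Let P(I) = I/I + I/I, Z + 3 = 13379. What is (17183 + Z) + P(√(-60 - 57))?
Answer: 30561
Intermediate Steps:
Z = 13376 (Z = -3 + 13379 = 13376)
P(I) = 2 (P(I) = 1 + 1 = 2)
(17183 + Z) + P(√(-60 - 57)) = (17183 + 13376) + 2 = 30559 + 2 = 30561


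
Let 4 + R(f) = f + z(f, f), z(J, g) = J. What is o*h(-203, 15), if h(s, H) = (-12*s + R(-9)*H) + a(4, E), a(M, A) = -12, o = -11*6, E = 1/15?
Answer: -138204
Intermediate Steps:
E = 1/15 ≈ 0.066667
o = -66
R(f) = -4 + 2*f (R(f) = -4 + (f + f) = -4 + 2*f)
h(s, H) = -12 - 22*H - 12*s (h(s, H) = (-12*s + (-4 + 2*(-9))*H) - 12 = (-12*s + (-4 - 18)*H) - 12 = (-12*s - 22*H) - 12 = (-22*H - 12*s) - 12 = -12 - 22*H - 12*s)
o*h(-203, 15) = -66*(-12 - 22*15 - 12*(-203)) = -66*(-12 - 330 + 2436) = -66*2094 = -138204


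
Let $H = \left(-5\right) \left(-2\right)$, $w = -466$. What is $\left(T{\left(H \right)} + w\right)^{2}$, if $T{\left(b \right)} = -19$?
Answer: $235225$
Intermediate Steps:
$H = 10$
$\left(T{\left(H \right)} + w\right)^{2} = \left(-19 - 466\right)^{2} = \left(-485\right)^{2} = 235225$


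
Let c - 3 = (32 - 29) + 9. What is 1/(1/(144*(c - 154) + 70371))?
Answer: 50355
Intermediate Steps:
c = 15 (c = 3 + ((32 - 29) + 9) = 3 + (3 + 9) = 3 + 12 = 15)
1/(1/(144*(c - 154) + 70371)) = 1/(1/(144*(15 - 154) + 70371)) = 1/(1/(144*(-139) + 70371)) = 1/(1/(-20016 + 70371)) = 1/(1/50355) = 50355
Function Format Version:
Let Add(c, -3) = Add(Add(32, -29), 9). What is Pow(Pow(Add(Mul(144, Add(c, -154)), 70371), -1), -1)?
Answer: 50355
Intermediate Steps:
c = 15 (c = Add(3, Add(Add(32, -29), 9)) = Add(3, Add(3, 9)) = Add(3, 12) = 15)
Pow(Pow(Add(Mul(144, Add(c, -154)), 70371), -1), -1) = Pow(Pow(Add(Mul(144, Add(15, -154)), 70371), -1), -1) = Pow(Pow(Add(Mul(144, -139), 70371), -1), -1) = Pow(Pow(Add(-20016, 70371), -1), -1) = Pow(Pow(50355, -1), -1) = Pow(Rational(1, 50355), -1) = 50355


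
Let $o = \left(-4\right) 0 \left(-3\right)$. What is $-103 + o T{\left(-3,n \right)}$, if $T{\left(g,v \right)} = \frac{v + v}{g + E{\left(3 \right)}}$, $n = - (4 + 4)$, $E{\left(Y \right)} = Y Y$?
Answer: $-103$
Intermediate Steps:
$E{\left(Y \right)} = Y^{2}$
$n = -8$ ($n = \left(-1\right) 8 = -8$)
$o = 0$ ($o = 0 \left(-3\right) = 0$)
$T{\left(g,v \right)} = \frac{2 v}{9 + g}$ ($T{\left(g,v \right)} = \frac{v + v}{g + 3^{2}} = \frac{2 v}{g + 9} = \frac{2 v}{9 + g}$)
$-103 + o T{\left(-3,n \right)} = -103 + 0 \cdot 2 \left(-8\right) \frac{1}{9 - 3} = -103 + 0 \cdot 2 \left(-8\right) \frac{1}{6} = -103 + 0 \left(- \frac{8}{3}\right) = -103 + 0 = -103$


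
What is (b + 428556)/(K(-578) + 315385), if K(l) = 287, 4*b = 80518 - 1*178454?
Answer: 50509/39459 ≈ 1.2800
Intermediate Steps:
b = -24484 (b = (80518 - 1*178454)/4 = (80518 - 178454)/4 = (1/4)*(-97936) = -24484)
(b + 428556)/(K(-578) + 315385) = (-24484 + 428556)/(287 + 315385) = 404072/315672 = 404072*(1/315672) = 50509/39459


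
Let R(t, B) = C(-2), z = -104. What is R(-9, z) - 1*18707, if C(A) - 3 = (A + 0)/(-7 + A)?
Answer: -168334/9 ≈ -18704.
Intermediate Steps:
C(A) = 3 + A/(-7 + A) (C(A) = 3 + (A + 0)/(-7 + A) = 3 + A/(-7 + A))
R(t, B) = 29/9 (R(t, B) = (-21 + 4*(-2))/(-7 - 2) = (-21 - 8)/(-9) = -⅑*(-29) = 29/9)
R(-9, z) - 1*18707 = 29/9 - 1*18707 = 29/9 - 18707 = -168334/9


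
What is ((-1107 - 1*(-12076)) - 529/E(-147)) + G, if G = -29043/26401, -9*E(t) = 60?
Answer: 5833168907/528020 ≈ 11047.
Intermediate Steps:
E(t) = -20/3 (E(t) = -⅑*60 = -20/3)
G = -29043/26401 (G = -29043*1/26401 = -29043/26401 ≈ -1.1001)
((-1107 - 1*(-12076)) - 529/E(-147)) + G = ((-1107 - 1*(-12076)) - 529/(-20/3)) - 29043/26401 = ((-1107 + 12076) - 529*(-3/20)) - 29043/26401 = (10969 + 1587/20) - 29043/26401 = 220967/20 - 29043/26401 = 5833168907/528020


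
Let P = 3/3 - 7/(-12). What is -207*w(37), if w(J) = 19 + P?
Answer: -17043/4 ≈ -4260.8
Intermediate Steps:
P = 19/12 (P = 3*(⅓) - 7*(-1/12) = 1 + 7/12 = 19/12 ≈ 1.5833)
w(J) = 247/12 (w(J) = 19 + 19/12 = 247/12)
-207*w(37) = -207*247/12 = -17043/4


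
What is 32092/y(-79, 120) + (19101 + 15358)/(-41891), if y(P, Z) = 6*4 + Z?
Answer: 334850969/1508076 ≈ 222.04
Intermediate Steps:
y(P, Z) = 24 + Z
32092/y(-79, 120) + (19101 + 15358)/(-41891) = 32092/(24 + 120) + (19101 + 15358)/(-41891) = 32092/144 + 34459*(-1/41891) = 32092*(1/144) - 34459/41891 = 8023/36 - 34459/41891 = 334850969/1508076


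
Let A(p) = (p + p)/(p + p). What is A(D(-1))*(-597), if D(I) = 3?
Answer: -597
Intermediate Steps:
A(p) = 1 (A(p) = (2*p)/((2*p)) = (2*p)*(1/(2*p)) = 1)
A(D(-1))*(-597) = 1*(-597) = -597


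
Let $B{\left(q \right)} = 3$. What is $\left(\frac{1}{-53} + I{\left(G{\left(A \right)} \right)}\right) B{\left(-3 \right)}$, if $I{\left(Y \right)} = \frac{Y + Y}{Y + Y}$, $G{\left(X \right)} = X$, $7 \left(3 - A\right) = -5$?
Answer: $\frac{156}{53} \approx 2.9434$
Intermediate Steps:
$A = \frac{26}{7}$ ($A = 3 - - \frac{5}{7} = 3 + \frac{5}{7} = \frac{26}{7} \approx 3.7143$)
$I{\left(Y \right)} = 1$ ($I{\left(Y \right)} = \frac{2 Y}{2 Y} = 2 Y \frac{1}{2 Y} = 1$)
$\left(\frac{1}{-53} + I{\left(G{\left(A \right)} \right)}\right) B{\left(-3 \right)} = \left(\frac{1}{-53} + 1\right) 3 = \left(- \frac{1}{53} + 1\right) 3 = \frac{52}{53} \cdot 3 = \frac{156}{53}$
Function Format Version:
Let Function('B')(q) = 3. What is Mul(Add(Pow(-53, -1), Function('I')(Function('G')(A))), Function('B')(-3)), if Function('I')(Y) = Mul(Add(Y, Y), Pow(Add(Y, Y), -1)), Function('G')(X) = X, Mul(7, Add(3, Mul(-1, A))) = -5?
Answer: Rational(156, 53) ≈ 2.9434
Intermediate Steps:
A = Rational(26, 7) (A = Add(3, Mul(Rational(-1, 7), -5)) = Add(3, Rational(5, 7)) = Rational(26, 7) ≈ 3.7143)
Function('I')(Y) = 1 (Function('I')(Y) = Mul(Mul(2, Y), Pow(Mul(2, Y), -1)) = Mul(Mul(2, Y), Mul(Rational(1, 2), Pow(Y, -1))) = 1)
Mul(Add(Pow(-53, -1), Function('I')(Function('G')(A))), Function('B')(-3)) = Mul(Add(Pow(-53, -1), 1), 3) = Mul(Add(Rational(-1, 53), 1), 3) = Mul(Rational(52, 53), 3) = Rational(156, 53)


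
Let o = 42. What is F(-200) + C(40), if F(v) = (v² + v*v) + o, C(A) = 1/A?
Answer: 3201681/40 ≈ 80042.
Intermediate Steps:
F(v) = 42 + 2*v² (F(v) = (v² + v*v) + 42 = (v² + v²) + 42 = 2*v² + 42 = 42 + 2*v²)
F(-200) + C(40) = (42 + 2*(-200)²) + 1/40 = (42 + 2*40000) + 1/40 = (42 + 80000) + 1/40 = 80042 + 1/40 = 3201681/40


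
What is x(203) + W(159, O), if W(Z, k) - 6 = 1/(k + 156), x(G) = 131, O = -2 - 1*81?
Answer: 10002/73 ≈ 137.01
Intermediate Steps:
O = -83 (O = -2 - 81 = -83)
W(Z, k) = 6 + 1/(156 + k) (W(Z, k) = 6 + 1/(k + 156) = 6 + 1/(156 + k))
x(203) + W(159, O) = 131 + (937 + 6*(-83))/(156 - 83) = 131 + (937 - 498)/73 = 131 + (1/73)*439 = 131 + 439/73 = 10002/73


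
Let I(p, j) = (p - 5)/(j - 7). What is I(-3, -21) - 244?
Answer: -1706/7 ≈ -243.71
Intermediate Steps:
I(p, j) = (-5 + p)/(-7 + j)
I(-3, -21) - 244 = (-5 - 3)/(-7 - 21) - 244 = -8/(-28) - 244 = -1/28*(-8) - 244 = 2/7 - 244 = -1706/7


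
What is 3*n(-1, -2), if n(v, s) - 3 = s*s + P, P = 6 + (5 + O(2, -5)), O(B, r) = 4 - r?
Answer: 81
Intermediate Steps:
P = 20 (P = 6 + (5 + (4 - 1*(-5))) = 6 + (5 + (4 + 5)) = 6 + (5 + 9) = 6 + 14 = 20)
n(v, s) = 23 + s² (n(v, s) = 3 + (s*s + 20) = 3 + (s² + 20) = 3 + (20 + s²) = 23 + s²)
3*n(-1, -2) = 3*(23 + (-2)²) = 3*(23 + 4) = 3*27 = 81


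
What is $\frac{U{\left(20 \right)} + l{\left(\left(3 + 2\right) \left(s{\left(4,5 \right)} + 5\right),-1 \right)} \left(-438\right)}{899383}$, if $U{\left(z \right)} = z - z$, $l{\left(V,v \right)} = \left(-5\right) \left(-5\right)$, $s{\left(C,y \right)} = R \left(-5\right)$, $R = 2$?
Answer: $- \frac{10950}{899383} \approx -0.012175$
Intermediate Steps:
$s{\left(C,y \right)} = -10$ ($s{\left(C,y \right)} = 2 \left(-5\right) = -10$)
$l{\left(V,v \right)} = 25$
$U{\left(z \right)} = 0$
$\frac{U{\left(20 \right)} + l{\left(\left(3 + 2\right) \left(s{\left(4,5 \right)} + 5\right),-1 \right)} \left(-438\right)}{899383} = \frac{0 + 25 \left(-438\right)}{899383} = \left(0 - 10950\right) \frac{1}{899383} = \left(-10950\right) \frac{1}{899383} = - \frac{10950}{899383}$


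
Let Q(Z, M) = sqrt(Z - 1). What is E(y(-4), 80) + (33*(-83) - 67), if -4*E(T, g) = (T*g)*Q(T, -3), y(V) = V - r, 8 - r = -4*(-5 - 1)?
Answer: -2806 - 240*sqrt(11) ≈ -3602.0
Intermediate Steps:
r = -16 (r = 8 - (-4)*(-5 - 1) = 8 - (-4)*(-6) = 8 - 1*24 = 8 - 24 = -16)
Q(Z, M) = sqrt(-1 + Z)
y(V) = 16 + V (y(V) = V - 1*(-16) = V + 16 = 16 + V)
E(T, g) = -T*g*sqrt(-1 + T)/4
E(y(-4), 80) + (33*(-83) - 67) = -1/4*(16 - 4)*80*sqrt(-1 + (16 - 4)) + (33*(-83) - 67) = -1/4*12*80*sqrt(-1 + 12) + (-2739 - 67) = -1/4*12*80*sqrt(11) - 2806 = -240*sqrt(11) - 2806 = -2806 - 240*sqrt(11)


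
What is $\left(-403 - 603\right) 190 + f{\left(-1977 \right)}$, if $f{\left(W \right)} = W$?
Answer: $-193117$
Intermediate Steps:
$\left(-403 - 603\right) 190 + f{\left(-1977 \right)} = \left(-403 - 603\right) 190 - 1977 = \left(-1006\right) 190 - 1977 = -191140 - 1977 = -193117$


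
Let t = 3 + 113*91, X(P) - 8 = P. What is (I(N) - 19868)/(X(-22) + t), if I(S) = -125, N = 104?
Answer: -19993/10272 ≈ -1.9464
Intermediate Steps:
X(P) = 8 + P
t = 10286 (t = 3 + 10283 = 10286)
(I(N) - 19868)/(X(-22) + t) = (-125 - 19868)/((8 - 22) + 10286) = -19993/(-14 + 10286) = -19993/10272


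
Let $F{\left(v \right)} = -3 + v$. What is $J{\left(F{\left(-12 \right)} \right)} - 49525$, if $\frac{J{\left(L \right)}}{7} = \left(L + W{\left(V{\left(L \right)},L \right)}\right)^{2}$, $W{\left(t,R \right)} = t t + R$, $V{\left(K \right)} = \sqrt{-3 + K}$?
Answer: $-33397$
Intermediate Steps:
$W{\left(t,R \right)} = R + t^{2}$ ($W{\left(t,R \right)} = t^{2} + R = R + t^{2}$)
$J{\left(L \right)} = 7 \left(-3 + 3 L\right)^{2}$ ($J{\left(L \right)} = 7 \left(L + \left(L + \left(\sqrt{-3 + L}\right)^{2}\right)\right)^{2} = 7 \left(L + \left(L + \left(-3 + L\right)\right)\right)^{2} = 7 \left(L + \left(-3 + 2 L\right)\right)^{2} = 7 \left(-3 + 3 L\right)^{2}$)
$J{\left(F{\left(-12 \right)} \right)} - 49525 = 63 \left(-1 - 15\right)^{2} - 49525 = 63 \left(-16\right)^{2} - 49525 = 63 \cdot 256 - 49525 = 16128 - 49525 = -33397$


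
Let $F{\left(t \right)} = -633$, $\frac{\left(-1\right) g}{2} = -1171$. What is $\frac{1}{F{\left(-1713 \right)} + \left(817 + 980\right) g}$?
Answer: $\frac{1}{4207941} \approx 2.3765 \cdot 10^{-7}$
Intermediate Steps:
$g = 2342$ ($g = \left(-2\right) \left(-1171\right) = 2342$)
$\frac{1}{F{\left(-1713 \right)} + \left(817 + 980\right) g} = \frac{1}{-633 + \left(817 + 980\right) 2342} = \frac{1}{-633 + 1797 \cdot 2342} = \frac{1}{-633 + 4208574} = \frac{1}{4207941}$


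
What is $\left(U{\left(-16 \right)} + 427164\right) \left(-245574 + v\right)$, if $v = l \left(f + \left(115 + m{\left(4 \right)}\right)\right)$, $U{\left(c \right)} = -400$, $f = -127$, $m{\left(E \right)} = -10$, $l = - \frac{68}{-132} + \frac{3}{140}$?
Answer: $- \frac{11004753940258}{105} \approx -1.0481 \cdot 10^{11}$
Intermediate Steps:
$l = \frac{2479}{4620}$ ($l = \left(-68\right) \left(- \frac{1}{132}\right) + 3 \cdot \frac{1}{140} = \frac{17}{33} + \frac{3}{140} = \frac{2479}{4620} \approx 0.53658$)
$v = - \frac{2479}{210}$ ($v = \frac{2479 \left(-127 + \left(115 - 10\right)\right)}{4620} = \frac{2479 \left(-127 + 105\right)}{4620} = \frac{2479}{4620} \left(-22\right) = - \frac{2479}{210} \approx -11.805$)
$\left(U{\left(-16 \right)} + 427164\right) \left(-245574 + v\right) = \left(-400 + 427164\right) \left(-245574 - \frac{2479}{210}\right) = 426764 \left(- \frac{51573019}{210}\right) = - \frac{11004753940258}{105}$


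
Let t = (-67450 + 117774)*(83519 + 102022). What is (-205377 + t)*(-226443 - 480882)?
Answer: -6604265166218775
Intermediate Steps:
t = 9337165284 (t = 50324*185541 = 9337165284)
(-205377 + t)*(-226443 - 480882) = (-205377 + 9337165284)*(-226443 - 480882) = 9336959907*(-707325) = -6604265166218775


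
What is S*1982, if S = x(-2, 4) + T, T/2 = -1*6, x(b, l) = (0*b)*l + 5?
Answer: -13874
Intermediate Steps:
x(b, l) = 5 (x(b, l) = 0*l + 5 = 0 + 5 = 5)
T = -12 (T = 2*(-1*6) = 2*(-6) = -12)
S = -7 (S = 5 - 12 = -7)
S*1982 = -7*1982 = -13874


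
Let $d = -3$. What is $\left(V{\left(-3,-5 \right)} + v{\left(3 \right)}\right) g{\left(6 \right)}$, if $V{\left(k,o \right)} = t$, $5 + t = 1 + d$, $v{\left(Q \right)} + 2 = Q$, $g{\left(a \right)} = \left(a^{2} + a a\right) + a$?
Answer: $-468$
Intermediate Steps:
$g{\left(a \right)} = a + 2 a^{2}$ ($g{\left(a \right)} = \left(a^{2} + a^{2}\right) + a = 2 a^{2} + a = a + 2 a^{2}$)
$v{\left(Q \right)} = -2 + Q$
$t = -7$ ($t = -5 + \left(1 - 3\right) = -5 - 2 = -7$)
$V{\left(k,o \right)} = -7$
$\left(V{\left(-3,-5 \right)} + v{\left(3 \right)}\right) g{\left(6 \right)} = \left(-7 + \left(-2 + 3\right)\right) 6 \left(1 + 2 \cdot 6\right) = \left(-7 + 1\right) 6 \left(1 + 12\right) = - 6 \cdot 6 \cdot 13 = \left(-6\right) 78 = -468$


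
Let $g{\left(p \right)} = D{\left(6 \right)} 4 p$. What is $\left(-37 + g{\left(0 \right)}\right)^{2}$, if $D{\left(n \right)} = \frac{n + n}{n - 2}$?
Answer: $1369$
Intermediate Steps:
$D{\left(n \right)} = \frac{2 n}{-2 + n}$
$g{\left(p \right)} = 12 p$ ($g{\left(p \right)} = 2 \cdot 6 \frac{1}{-2 + 6} \cdot 4 p = 2 \cdot 6 \cdot \frac{1}{4} \cdot 4 p = 3 \cdot 4 p = 12 p$)
$\left(-37 + g{\left(0 \right)}\right)^{2} = \left(-37 + 12 \cdot 0\right)^{2} = \left(-37 + 0\right)^{2} = \left(-37\right)^{2} = 1369$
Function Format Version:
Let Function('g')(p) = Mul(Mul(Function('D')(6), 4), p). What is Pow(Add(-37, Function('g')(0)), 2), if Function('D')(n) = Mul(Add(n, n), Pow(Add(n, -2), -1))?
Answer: 1369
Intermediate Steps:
Function('D')(n) = Mul(2, n, Pow(Add(-2, n), -1)) (Function('D')(n) = Mul(Mul(2, n), Pow(Add(-2, n), -1)) = Mul(2, n, Pow(Add(-2, n), -1)))
Function('g')(p) = Mul(12, p) (Function('g')(p) = Mul(Mul(Mul(2, 6, Pow(Add(-2, 6), -1)), 4), p) = Mul(Mul(Mul(2, 6, Pow(4, -1)), 4), p) = Mul(Mul(Mul(2, 6, Rational(1, 4)), 4), p) = Mul(Mul(3, 4), p) = Mul(12, p))
Pow(Add(-37, Function('g')(0)), 2) = Pow(Add(-37, Mul(12, 0)), 2) = Pow(Add(-37, 0), 2) = Pow(-37, 2) = 1369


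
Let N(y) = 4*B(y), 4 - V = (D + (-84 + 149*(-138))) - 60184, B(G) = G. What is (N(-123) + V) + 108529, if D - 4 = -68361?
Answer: 257228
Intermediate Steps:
D = -68357 (D = 4 - 68361 = -68357)
V = 149191 (V = 4 - ((-68357 + (-84 + 149*(-138))) - 60184) = 4 - ((-68357 + (-84 - 20562)) - 60184) = 4 - ((-68357 - 20646) - 60184) = 4 - (-89003 - 60184) = 4 - 1*(-149187) = 4 + 149187 = 149191)
N(y) = 4*y
(N(-123) + V) + 108529 = (4*(-123) + 149191) + 108529 = (-492 + 149191) + 108529 = 148699 + 108529 = 257228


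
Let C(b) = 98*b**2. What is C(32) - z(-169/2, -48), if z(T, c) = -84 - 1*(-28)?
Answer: 100408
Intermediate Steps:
z(T, c) = -56 (z(T, c) = -84 + 28 = -56)
C(32) - z(-169/2, -48) = 98*32**2 - 1*(-56) = 98*1024 + 56 = 100352 + 56 = 100408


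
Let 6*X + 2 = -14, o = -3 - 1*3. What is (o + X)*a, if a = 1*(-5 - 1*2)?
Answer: 182/3 ≈ 60.667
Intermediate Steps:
o = -6 (o = -3 - 3 = -6)
X = -8/3 (X = -⅓ + (⅙)*(-14) = -⅓ - 7/3 = -8/3 ≈ -2.6667)
a = -7 (a = 1*(-5 - 2) = 1*(-7) = -7)
(o + X)*a = (-6 - 8/3)*(-7) = -26/3*(-7) = 182/3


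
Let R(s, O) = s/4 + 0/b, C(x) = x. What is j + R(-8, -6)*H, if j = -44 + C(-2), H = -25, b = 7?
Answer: 4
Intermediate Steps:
R(s, O) = s/4 (R(s, O) = s/4 + 0/7 = s*(¼) + 0*(⅐) = s/4 + 0 = s/4)
j = -46 (j = -44 - 2 = -46)
j + R(-8, -6)*H = -46 + ((¼)*(-8))*(-25) = -46 - 2*(-25) = -46 + 50 = 4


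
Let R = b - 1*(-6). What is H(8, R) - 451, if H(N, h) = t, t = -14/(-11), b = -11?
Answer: -4947/11 ≈ -449.73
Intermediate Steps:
R = -5 (R = -11 - 1*(-6) = -11 + 6 = -5)
t = 14/11 (t = -14*(-1/11) = 14/11 ≈ 1.2727)
H(N, h) = 14/11
H(8, R) - 451 = 14/11 - 451 = -4947/11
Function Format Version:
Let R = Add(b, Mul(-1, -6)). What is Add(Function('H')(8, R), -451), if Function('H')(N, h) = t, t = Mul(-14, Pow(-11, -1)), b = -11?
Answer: Rational(-4947, 11) ≈ -449.73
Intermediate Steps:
R = -5 (R = Add(-11, Mul(-1, -6)) = Add(-11, 6) = -5)
t = Rational(14, 11) (t = Mul(-14, Rational(-1, 11)) = Rational(14, 11) ≈ 1.2727)
Function('H')(N, h) = Rational(14, 11)
Add(Function('H')(8, R), -451) = Add(Rational(14, 11), -451) = Rational(-4947, 11)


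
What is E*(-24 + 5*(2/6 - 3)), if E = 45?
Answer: -1680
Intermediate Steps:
E*(-24 + 5*(2/6 - 3)) = 45*(-24 + 5*(2/6 - 3)) = 45*(-24 + 5*(2*(1/6) - 3)) = 45*(-24 + 5*(1/3 - 3)) = 45*(-24 + 5*(-8/3)) = 45*(-24 - 40/3) = 45*(-112/3) = -1680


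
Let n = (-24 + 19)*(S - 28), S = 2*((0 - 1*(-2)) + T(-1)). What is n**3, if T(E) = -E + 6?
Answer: 125000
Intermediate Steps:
T(E) = 6 - E
S = 18 (S = 2*((0 - 1*(-2)) + (6 - 1*(-1))) = 2*((0 + 2) + (6 + 1)) = 2*(2 + 7) = 2*9 = 18)
n = 50 (n = (-24 + 19)*(18 - 28) = -5*(-10) = 50)
n**3 = 50**3 = 125000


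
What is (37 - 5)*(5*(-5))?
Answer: -800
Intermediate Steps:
(37 - 5)*(5*(-5)) = 32*(-25) = -800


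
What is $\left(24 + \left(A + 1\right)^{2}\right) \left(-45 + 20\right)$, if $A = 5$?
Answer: $-1500$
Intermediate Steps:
$\left(24 + \left(A + 1\right)^{2}\right) \left(-45 + 20\right) = \left(24 + \left(5 + 1\right)^{2}\right) \left(-45 + 20\right) = \left(24 + 6^{2}\right) \left(-25\right) = \left(24 + 36\right) \left(-25\right) = 60 \left(-25\right) = -1500$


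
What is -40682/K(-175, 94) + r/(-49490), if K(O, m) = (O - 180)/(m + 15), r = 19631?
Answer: 43889683723/3513790 ≈ 12491.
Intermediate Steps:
K(O, m) = (-180 + O)/(15 + m)
-40682/K(-175, 94) + r/(-49490) = -40682*(15 + 94)/(-180 - 175) + 19631/(-49490) = -40682/(-355/109) + 19631*(-1/49490) = -40682/((1/109)*(-355)) - 19631/49490 = -40682/(-355/109) - 19631/49490 = -40682*(-109/355) - 19631/49490 = 4434338/355 - 19631/49490 = 43889683723/3513790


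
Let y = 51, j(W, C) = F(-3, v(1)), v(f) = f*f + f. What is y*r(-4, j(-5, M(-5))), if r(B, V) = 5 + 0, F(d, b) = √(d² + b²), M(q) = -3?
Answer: 255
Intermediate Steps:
v(f) = f + f² (v(f) = f² + f = f + f²)
F(d, b) = √(b² + d²)
j(W, C) = √13 (j(W, C) = √((1*(1 + 1))² + (-3)²) = √((1*2)² + 9) = √(2² + 9) = √(4 + 9) = √13)
r(B, V) = 5
y*r(-4, j(-5, M(-5))) = 51*5 = 255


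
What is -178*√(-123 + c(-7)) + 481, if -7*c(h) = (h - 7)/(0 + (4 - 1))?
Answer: 481 - 178*I*√1101/3 ≈ 481.0 - 1968.8*I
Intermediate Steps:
c(h) = ⅓ - h/21 (c(h) = -(h - 7)/(7*(0 + (4 - 1))) = -(-7 + h)/(7*(0 + 3)) = -(-7 + h)/(7*3) = -(-7/3 + h/3)/7 = ⅓ - h/21)
-178*√(-123 + c(-7)) + 481 = -178*√(-123 + (⅓ - 1/21*(-7))) + 481 = -178*√(-123 + (⅓ + ⅓)) + 481 = -178*√(-123 + ⅔) + 481 = -178*I*√1101/3 + 481 = 481 - 178*I*√1101/3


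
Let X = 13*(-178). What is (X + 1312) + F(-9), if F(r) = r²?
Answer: -921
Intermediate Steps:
X = -2314
(X + 1312) + F(-9) = (-2314 + 1312) + (-9)² = -1002 + 81 = -921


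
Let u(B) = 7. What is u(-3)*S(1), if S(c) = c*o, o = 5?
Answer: 35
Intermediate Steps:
S(c) = 5*c (S(c) = c*5 = 5*c)
u(-3)*S(1) = 7*(5*1) = 7*5 = 35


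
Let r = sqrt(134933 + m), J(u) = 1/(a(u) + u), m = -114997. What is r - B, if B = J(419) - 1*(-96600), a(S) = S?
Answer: -80950801/838 + 4*sqrt(1246) ≈ -96459.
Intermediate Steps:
J(u) = 1/(2*u) (J(u) = 1/(u + u) = 1/(2*u))
r = 4*sqrt(1246) (r = sqrt(134933 - 114997) = sqrt(19936) = 4*sqrt(1246) ≈ 141.19)
B = 80950801/838 (B = (1/2)/419 - 1*(-96600) = (1/2)*(1/419) + 96600 = 1/838 + 96600 = 80950801/838 ≈ 96600.)
r - B = 4*sqrt(1246) - 1*80950801/838 = 4*sqrt(1246) - 80950801/838 = -80950801/838 + 4*sqrt(1246)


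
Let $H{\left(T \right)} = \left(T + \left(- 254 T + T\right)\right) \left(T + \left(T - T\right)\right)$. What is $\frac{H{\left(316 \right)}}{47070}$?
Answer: $- \frac{1397984}{2615} \approx -534.6$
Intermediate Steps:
$H{\left(T \right)} = - 252 T^{2}$ ($H{\left(T \right)} = \left(T - 253 T\right) \left(T + 0\right) = - 252 T T = - 252 T^{2}$)
$\frac{H{\left(316 \right)}}{47070} = \frac{\left(-252\right) 316^{2}}{47070} = \left(-252\right) 99856 \cdot \frac{1}{47070} = \left(-25163712\right) \frac{1}{47070} = - \frac{1397984}{2615}$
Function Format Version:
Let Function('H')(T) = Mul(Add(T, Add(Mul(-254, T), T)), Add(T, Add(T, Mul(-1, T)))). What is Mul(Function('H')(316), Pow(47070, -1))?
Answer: Rational(-1397984, 2615) ≈ -534.60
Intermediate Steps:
Function('H')(T) = Mul(-252, Pow(T, 2)) (Function('H')(T) = Mul(Add(T, Mul(-253, T)), Add(T, 0)) = Mul(Mul(-252, T), T) = Mul(-252, Pow(T, 2)))
Mul(Function('H')(316), Pow(47070, -1)) = Mul(Mul(-252, Pow(316, 2)), Pow(47070, -1)) = Mul(Mul(-252, 99856), Rational(1, 47070)) = Mul(-25163712, Rational(1, 47070)) = Rational(-1397984, 2615)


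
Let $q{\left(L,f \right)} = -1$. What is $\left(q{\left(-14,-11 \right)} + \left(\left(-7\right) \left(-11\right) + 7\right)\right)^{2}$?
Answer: $6889$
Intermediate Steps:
$\left(q{\left(-14,-11 \right)} + \left(\left(-7\right) \left(-11\right) + 7\right)\right)^{2} = \left(-1 + \left(\left(-7\right) \left(-11\right) + 7\right)\right)^{2} = \left(-1 + \left(77 + 7\right)\right)^{2} = \left(-1 + 84\right)^{2} = 83^{2} = 6889$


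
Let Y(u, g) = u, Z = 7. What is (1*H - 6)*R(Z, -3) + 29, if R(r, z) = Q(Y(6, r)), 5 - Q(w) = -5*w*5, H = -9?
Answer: -2296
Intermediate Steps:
Q(w) = 5 + 25*w (Q(w) = 5 - (-5*w)*5 = 5 - (-25)*w = 5 + 25*w)
R(r, z) = 155 (R(r, z) = 5 + 25*6 = 5 + 150 = 155)
(1*H - 6)*R(Z, -3) + 29 = (1*(-9) - 6)*155 + 29 = (-9 - 6)*155 + 29 = -15*155 + 29 = -2325 + 29 = -2296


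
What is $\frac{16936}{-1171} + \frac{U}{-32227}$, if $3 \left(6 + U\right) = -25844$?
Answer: $- \frac{23986642}{1689753} \approx -14.195$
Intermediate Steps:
$U = - \frac{25862}{3}$ ($U = -6 + \frac{1}{3} \left(-25844\right) = -6 - \frac{25844}{3} = - \frac{25862}{3} \approx -8620.7$)
$\frac{16936}{-1171} + \frac{U}{-32227} = \frac{16936}{-1171} - \frac{25862}{3 \left(-32227\right)} = 16936 \left(- \frac{1}{1171}\right) - - \frac{386}{1443} = - \frac{16936}{1171} + \frac{386}{1443} = - \frac{23986642}{1689753}$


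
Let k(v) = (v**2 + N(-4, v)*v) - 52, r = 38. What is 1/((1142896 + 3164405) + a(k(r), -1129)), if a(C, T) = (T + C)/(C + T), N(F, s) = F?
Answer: 1/4307302 ≈ 2.3216e-7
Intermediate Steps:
k(v) = -52 + v**2 - 4*v (k(v) = (v**2 - 4*v) - 52 = -52 + v**2 - 4*v)
a(C, T) = 1 (a(C, T) = (C + T)/(C + T) = 1)
1/((1142896 + 3164405) + a(k(r), -1129)) = 1/((1142896 + 3164405) + 1) = 1/(4307301 + 1) = 1/4307302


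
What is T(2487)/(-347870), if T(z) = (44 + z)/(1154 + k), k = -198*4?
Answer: -2531/125928940 ≈ -2.0099e-5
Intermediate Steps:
k = -792
T(z) = 22/181 + z/362 (T(z) = (44 + z)/(1154 - 792) = (44 + z)/362 = (44 + z)*(1/362) = 22/181 + z/362)
T(2487)/(-347870) = (22/181 + (1/362)*2487)/(-347870) = (22/181 + 2487/362)*(-1/347870) = (2531/362)*(-1/347870) = -2531/125928940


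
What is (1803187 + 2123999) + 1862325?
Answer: 5789511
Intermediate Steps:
(1803187 + 2123999) + 1862325 = 3927186 + 1862325 = 5789511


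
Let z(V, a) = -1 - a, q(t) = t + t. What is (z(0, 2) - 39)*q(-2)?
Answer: 168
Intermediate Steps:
q(t) = 2*t
(z(0, 2) - 39)*q(-2) = ((-1 - 1*2) - 39)*(2*(-2)) = ((-1 - 2) - 39)*(-4) = (-3 - 39)*(-4) = -42*(-4) = 168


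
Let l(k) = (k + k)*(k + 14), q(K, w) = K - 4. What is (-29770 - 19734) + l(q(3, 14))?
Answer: -49530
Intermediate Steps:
q(K, w) = -4 + K
l(k) = 2*k*(14 + k) (l(k) = (2*k)*(14 + k) = 2*k*(14 + k))
(-29770 - 19734) + l(q(3, 14)) = (-29770 - 19734) + 2*(-4 + 3)*(14 + (-4 + 3)) = -49504 + 2*(-1)*(14 - 1) = -49504 + 2*(-1)*13 = -49504 - 26 = -49530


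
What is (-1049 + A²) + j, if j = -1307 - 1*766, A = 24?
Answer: -2546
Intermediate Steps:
j = -2073 (j = -1307 - 766 = -2073)
(-1049 + A²) + j = (-1049 + 24²) - 2073 = (-1049 + 576) - 2073 = -473 - 2073 = -2546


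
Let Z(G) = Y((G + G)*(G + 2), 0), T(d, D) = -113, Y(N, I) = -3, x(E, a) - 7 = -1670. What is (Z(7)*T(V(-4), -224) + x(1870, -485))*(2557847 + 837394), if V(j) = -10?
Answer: -4495299084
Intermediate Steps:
x(E, a) = -1663 (x(E, a) = 7 - 1670 = -1663)
Z(G) = -3
(Z(7)*T(V(-4), -224) + x(1870, -485))*(2557847 + 837394) = (-3*(-113) - 1663)*(2557847 + 837394) = (339 - 1663)*3395241 = -1324*3395241 = -4495299084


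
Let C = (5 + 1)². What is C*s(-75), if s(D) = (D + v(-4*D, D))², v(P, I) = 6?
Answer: 171396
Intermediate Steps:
s(D) = (6 + D)² (s(D) = (D + 6)² = (6 + D)²)
C = 36 (C = 6² = 36)
C*s(-75) = 36*(6 - 75)² = 36*(-69)² = 36*4761 = 171396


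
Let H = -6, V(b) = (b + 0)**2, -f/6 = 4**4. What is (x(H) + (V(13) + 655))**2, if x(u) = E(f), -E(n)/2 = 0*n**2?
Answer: 678976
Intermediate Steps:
f = -1536 (f = -6*4**4 = -6*256 = -1536)
V(b) = b**2
E(n) = 0 (E(n) = -0*n**2 = -2*0 = 0)
x(u) = 0
(x(H) + (V(13) + 655))**2 = (0 + (13**2 + 655))**2 = (0 + (169 + 655))**2 = (0 + 824)**2 = 824**2 = 678976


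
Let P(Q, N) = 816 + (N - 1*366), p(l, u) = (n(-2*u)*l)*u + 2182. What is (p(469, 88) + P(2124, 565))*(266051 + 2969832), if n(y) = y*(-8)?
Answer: 188050664469759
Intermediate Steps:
n(y) = -8*y
p(l, u) = 2182 + 16*l*u**2 (p(l, u) = ((-(-16)*u)*l)*u + 2182 = ((16*u)*l)*u + 2182 = (16*l*u)*u + 2182 = 16*l*u**2 + 2182 = 2182 + 16*l*u**2)
P(Q, N) = 450 + N (P(Q, N) = 816 + (N - 366) = 816 + (-366 + N) = 450 + N)
(p(469, 88) + P(2124, 565))*(266051 + 2969832) = ((2182 + 16*469*88**2) + (450 + 565))*(266051 + 2969832) = ((2182 + 16*469*7744) + 1015)*3235883 = ((2182 + 58110976) + 1015)*3235883 = (58113158 + 1015)*3235883 = 58114173*3235883 = 188050664469759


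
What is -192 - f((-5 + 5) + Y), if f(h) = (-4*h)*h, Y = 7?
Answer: 4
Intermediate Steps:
f(h) = -4*h²
-192 - f((-5 + 5) + Y) = -192 - (-4)*((-5 + 5) + 7)² = -192 - (-4)*(0 + 7)² = -192 - (-4)*7² = -192 - (-4)*49 = -192 - 1*(-196) = -192 + 196 = 4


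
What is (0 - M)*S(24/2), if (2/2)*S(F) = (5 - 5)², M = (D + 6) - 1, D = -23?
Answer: 0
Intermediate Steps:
M = -18 (M = (-23 + 6) - 1 = -17 - 1 = -18)
S(F) = 0 (S(F) = (5 - 5)² = 0² = 0)
(0 - M)*S(24/2) = (0 - 1*(-18))*0 = (0 + 18)*0 = 18*0 = 0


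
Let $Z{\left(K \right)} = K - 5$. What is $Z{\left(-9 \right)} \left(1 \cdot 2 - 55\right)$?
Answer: $742$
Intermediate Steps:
$Z{\left(K \right)} = -5 + K$
$Z{\left(-9 \right)} \left(1 \cdot 2 - 55\right) = \left(-5 - 9\right) \left(1 \cdot 2 - 55\right) = - 14 \left(2 - 55\right) = \left(-14\right) \left(-53\right) = 742$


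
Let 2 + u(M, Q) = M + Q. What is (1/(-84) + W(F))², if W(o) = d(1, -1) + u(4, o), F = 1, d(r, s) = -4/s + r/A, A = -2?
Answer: 297025/7056 ≈ 42.095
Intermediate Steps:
u(M, Q) = -2 + M + Q (u(M, Q) = -2 + (M + Q) = -2 + M + Q)
d(r, s) = -4/s - r/2 (d(r, s) = -4/s + r/(-2) = -4/s + r*(-½) = -4/s - r/2)
W(o) = 11/2 + o (W(o) = (-4/(-1) - ½*1) + (-2 + 4 + o) = (-4*(-1) - ½) + (2 + o) = (4 - ½) + (2 + o) = 7/2 + (2 + o) = 11/2 + o)
(1/(-84) + W(F))² = (1/(-84) + (11/2 + 1))² = (-1/84 + 13/2)² = (545/84)² = 297025/7056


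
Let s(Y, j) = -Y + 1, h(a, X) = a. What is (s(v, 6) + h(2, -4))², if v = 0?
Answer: 9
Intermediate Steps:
s(Y, j) = 1 - Y
(s(v, 6) + h(2, -4))² = ((1 - 1*0) + 2)² = ((1 + 0) + 2)² = (1 + 2)² = 3² = 9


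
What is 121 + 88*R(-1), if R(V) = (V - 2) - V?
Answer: -55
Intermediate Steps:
R(V) = -2 (R(V) = (-2 + V) - V = -2)
121 + 88*R(-1) = 121 + 88*(-2) = 121 - 176 = -55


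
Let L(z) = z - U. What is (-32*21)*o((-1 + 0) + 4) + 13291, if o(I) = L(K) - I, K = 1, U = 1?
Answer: 15307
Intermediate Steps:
L(z) = -1 + z (L(z) = z - 1*1 = z - 1 = -1 + z)
o(I) = -I (o(I) = (-1 + 1) - I = 0 - I = -I)
(-32*21)*o((-1 + 0) + 4) + 13291 = (-32*21)*(-((-1 + 0) + 4)) + 13291 = -(-672)*(-1 + 4) + 13291 = -(-672)*3 + 13291 = -672*(-3) + 13291 = 2016 + 13291 = 15307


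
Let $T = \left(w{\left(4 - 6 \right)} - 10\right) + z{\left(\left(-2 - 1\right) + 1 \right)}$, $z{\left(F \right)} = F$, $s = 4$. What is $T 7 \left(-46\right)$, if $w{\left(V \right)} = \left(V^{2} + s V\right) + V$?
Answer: $5796$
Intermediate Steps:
$w{\left(V \right)} = V^{2} + 5 V$ ($w{\left(V \right)} = \left(V^{2} + 4 V\right) + V = V^{2} + 5 V$)
$T = -18$ ($T = \left(\left(4 - 6\right) \left(5 + \left(4 - 6\right)\right) - 10\right) + \left(\left(-2 - 1\right) + 1\right) = \left(\left(4 - 6\right) \left(5 + \left(4 - 6\right)\right) - 10\right) + \left(-3 + 1\right) = \left(- 2 \left(5 - 2\right) - 10\right) - 2 = \left(\left(-2\right) 3 - 10\right) - 2 = \left(-6 - 10\right) - 2 = -16 - 2 = -18$)
$T 7 \left(-46\right) = \left(-18\right) 7 \left(-46\right) = \left(-126\right) \left(-46\right) = 5796$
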